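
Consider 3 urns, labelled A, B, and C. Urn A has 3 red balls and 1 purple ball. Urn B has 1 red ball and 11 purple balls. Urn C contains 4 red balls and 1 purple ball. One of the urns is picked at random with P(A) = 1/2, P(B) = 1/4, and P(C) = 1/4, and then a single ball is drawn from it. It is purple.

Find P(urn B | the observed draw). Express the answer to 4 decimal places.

0.5670

For each hypothesis, P(data | H) works out to: P(data | urn A) = (1/4) = 1/4; P(data | urn B) = (11/12) = 11/12; P(data | urn C) = (1/5) = 1/5.
Multiplying each by its prior: 1/2 · 1/4 = 1/8, 1/4 · 11/12 = 11/48, 1/4 · 1/5 = 1/20; summing to 97/240.
Therefore the posterior P(urn B | data) = (11/48) / (97/240) = 55/97.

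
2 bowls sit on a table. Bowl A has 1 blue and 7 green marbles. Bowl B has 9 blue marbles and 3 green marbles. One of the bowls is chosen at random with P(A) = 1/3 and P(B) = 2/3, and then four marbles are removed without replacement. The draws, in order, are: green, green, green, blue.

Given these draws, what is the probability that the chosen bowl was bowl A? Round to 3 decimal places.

Compute the likelihood of the observed sequence for each case: P(data | bowl A) = (7/8)(6/7)(5/6)(1/5) = 0.125; P(data | bowl B) = (3/12)(2/11)(1/10)(9/9) = 0.0045455.
Weighting by the prior gives 1/3 · 0.125 = 0.041667, 2/3 · 0.0045455 = 0.0030303; these sum to 0.044697.
Hence P(bowl A | data) = (0.041667) / (0.044697) = 0.9322.

0.932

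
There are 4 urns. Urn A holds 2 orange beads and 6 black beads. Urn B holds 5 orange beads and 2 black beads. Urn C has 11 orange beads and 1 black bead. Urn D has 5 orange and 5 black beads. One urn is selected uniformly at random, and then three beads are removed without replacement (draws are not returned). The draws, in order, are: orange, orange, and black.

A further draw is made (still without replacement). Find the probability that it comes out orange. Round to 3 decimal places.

0.637

Compute the likelihood of the observed sequence for each case: P(data | urn A) = (2/8)(1/7)(6/6) = 0.035714; P(data | urn B) = (5/7)(4/6)(2/5) = 0.19048; P(data | urn C) = (11/12)(10/11)(1/10) = 0.083333; P(data | urn D) = (5/10)(4/9)(5/8) = 0.13889.
Weighting by the prior gives 1/4 · 0.035714 = 0.0089286, 1/4 · 0.19048 = 0.047619, 1/4 · 0.083333 = 0.020833, 1/4 · 0.13889 = 0.034722; these sum to 0.1121.
Normalising, the posterior is P(urn A | data) = 0.079646, P(urn B | data) = 0.42478, P(urn C | data) = 0.18584, P(urn D | data) = 0.30973.
Averaging over the posterior, P(orange next | data) = (0)(0.079646) + (3/4)(0.42478) + (1)(0.18584) + (3/7)(0.30973) = 0.63717.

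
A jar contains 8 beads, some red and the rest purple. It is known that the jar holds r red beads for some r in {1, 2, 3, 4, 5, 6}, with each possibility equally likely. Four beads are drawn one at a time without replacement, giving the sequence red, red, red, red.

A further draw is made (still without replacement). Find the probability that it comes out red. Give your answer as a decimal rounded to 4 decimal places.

Under each hypothesis, the probability of the observed sequence is: P(data | r = 1) = (1/8)(0/7) = 0; P(data | r = 2) = (2/8)(1/7)(0/6) = 0; P(data | r = 3) = (3/8)(2/7)(1/6)(0/5) = 0; P(data | r = 4) = (4/8)(3/7)(2/6)(1/5) = 1/70; P(data | r = 5) = (5/8)(4/7)(3/6)(2/5) = 1/14; P(data | r = 6) = (6/8)(5/7)(4/6)(3/5) = 3/14.
Weighting by the prior gives 1/6 · 0 = 0, 1/6 · 0 = 0, 1/6 · 0 = 0, 1/6 · 1/70 = 1/420, 1/6 · 1/14 = 1/84, 1/6 · 3/14 = 1/28; with total 1/20.
Dividing through by the total gives posterior P(r = 1 | data) = 0, P(r = 2 | data) = 0, P(r = 3 | data) = 0, P(r = 4 | data) = 1/21, P(r = 5 | data) = 5/21, P(r = 6 | data) = 5/7.
So P(red next | data) = Σ P(red next | H) P(H | data) = (0)(1/21) + (1/4)(5/21) + (1/2)(5/7) = 5/12.

0.4167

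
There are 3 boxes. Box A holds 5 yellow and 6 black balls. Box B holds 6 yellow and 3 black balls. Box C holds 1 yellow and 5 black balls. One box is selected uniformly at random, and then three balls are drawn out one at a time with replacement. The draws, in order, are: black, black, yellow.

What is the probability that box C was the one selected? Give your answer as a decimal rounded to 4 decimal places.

0.3561

Compute the likelihood of the observed sequence for each case: P(data | box A) = (6/11)(6/11)(5/11) = 0.13524; P(data | box B) = (3/9)(3/9)(6/9) = 0.074074; P(data | box C) = (5/6)(5/6)(1/6) = 0.11574.
Weighting by the prior gives 1/3 · 0.13524 = 0.045079, 1/3 · 0.074074 = 0.024691, 1/3 · 0.11574 = 0.03858; summing to 0.10835.
So P(box C | data) = (0.03858) / (0.10835) = 0.35607.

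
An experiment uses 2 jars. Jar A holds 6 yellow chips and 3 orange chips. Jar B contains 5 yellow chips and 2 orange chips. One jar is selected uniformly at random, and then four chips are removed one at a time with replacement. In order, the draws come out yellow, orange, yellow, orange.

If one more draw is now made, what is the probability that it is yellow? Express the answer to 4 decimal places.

0.6885

For each hypothesis, P(data | H) works out to: P(data | jar A) = (6/9)(3/9)(6/9)(3/9) = 0.049383; P(data | jar B) = (5/7)(2/7)(5/7)(2/7) = 0.041649.
Multiplying each by its prior: 1/2 · 0.049383 = 0.024691, 1/2 · 0.041649 = 0.020825; these sum to 0.045516.
The posterior is then P(jar A | data) = 0.54248, P(jar B | data) = 0.45752.
Averaging over the posterior, P(yellow next | data) = (2/3)(0.54248) + (5/7)(0.45752) = 0.68845.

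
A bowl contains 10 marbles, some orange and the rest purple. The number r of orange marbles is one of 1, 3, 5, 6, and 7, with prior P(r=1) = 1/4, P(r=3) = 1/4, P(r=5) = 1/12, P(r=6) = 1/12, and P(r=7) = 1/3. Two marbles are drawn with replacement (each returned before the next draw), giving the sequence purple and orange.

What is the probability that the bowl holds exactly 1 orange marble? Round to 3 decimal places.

0.121

For each hypothesis, P(data | H) works out to: P(data | r = 1) = (9/10)(1/10) = 0.09; P(data | r = 3) = (7/10)(3/10) = 0.21; P(data | r = 5) = (5/10)(5/10) = 0.25; P(data | r = 6) = (4/10)(6/10) = 0.24; P(data | r = 7) = (3/10)(7/10) = 0.21.
Multiplying each by its prior: 1/4 · 0.09 = 0.0225, 1/4 · 0.21 = 0.0525, 1/12 · 0.25 = 0.020833, 1/12 · 0.24 = 0.02, 1/3 · 0.21 = 0.07; with total 0.18583.
By Bayes' rule, P(r = 1 | data) = (0.0225) / (0.18583) = 0.12108.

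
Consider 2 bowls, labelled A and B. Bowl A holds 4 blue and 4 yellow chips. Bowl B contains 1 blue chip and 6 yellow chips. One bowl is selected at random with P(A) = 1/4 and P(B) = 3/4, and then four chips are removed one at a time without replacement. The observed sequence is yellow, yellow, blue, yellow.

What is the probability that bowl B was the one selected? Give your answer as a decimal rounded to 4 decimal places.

The likelihood of the observed sequence under each hypothesis: P(data | bowl A) = (4/8)(3/7)(4/6)(2/5) = 2/35; P(data | bowl B) = (6/7)(5/6)(1/5)(4/4) = 1/7.
The prior-weighted likelihoods are 1/4 · 2/35 = 1/70, 3/4 · 1/7 = 3/28; with total 17/140.
By Bayes' rule, P(bowl B | data) = (3/28) / (17/140) = 15/17.

0.8824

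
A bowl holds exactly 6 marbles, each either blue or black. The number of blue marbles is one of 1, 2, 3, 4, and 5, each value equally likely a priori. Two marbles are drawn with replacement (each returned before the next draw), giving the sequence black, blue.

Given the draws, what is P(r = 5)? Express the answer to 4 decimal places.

0.1429

For each hypothesis, P(data | H) works out to: P(data | r = 1) = (5/6)(1/6) = 5/36; P(data | r = 2) = (4/6)(2/6) = 2/9; P(data | r = 3) = (3/6)(3/6) = 1/4; P(data | r = 4) = (2/6)(4/6) = 2/9; P(data | r = 5) = (1/6)(5/6) = 5/36.
Multiplying each by its prior: 1/5 · 5/36 = 1/36, 1/5 · 2/9 = 2/45, 1/5 · 1/4 = 1/20, 1/5 · 2/9 = 2/45, 1/5 · 5/36 = 1/36; summing to 7/36.
So P(r = 5 | data) = (1/36) / (7/36) = 1/7.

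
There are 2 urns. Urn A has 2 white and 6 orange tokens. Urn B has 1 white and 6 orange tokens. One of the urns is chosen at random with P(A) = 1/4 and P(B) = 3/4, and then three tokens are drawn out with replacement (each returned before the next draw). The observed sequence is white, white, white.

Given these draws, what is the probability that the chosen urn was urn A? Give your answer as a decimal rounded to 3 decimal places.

0.641

For each hypothesis, P(data | H) works out to: P(data | urn A) = (2/8)(2/8)(2/8) = 0.015625; P(data | urn B) = (1/7)(1/7)(1/7) = 0.0029155.
The prior-weighted likelihoods are 1/4 · 0.015625 = 0.0039062, 3/4 · 0.0029155 = 0.0021866; summing to 0.0060928.
Therefore the posterior P(urn A | data) = (0.0039062) / (0.0060928) = 0.64112.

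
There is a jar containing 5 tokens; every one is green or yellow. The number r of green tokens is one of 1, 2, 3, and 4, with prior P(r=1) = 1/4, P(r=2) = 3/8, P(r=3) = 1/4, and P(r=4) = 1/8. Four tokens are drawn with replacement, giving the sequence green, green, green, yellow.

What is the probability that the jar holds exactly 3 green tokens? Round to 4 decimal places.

0.4286

Compute the likelihood of the observed sequence for each case: P(data | r = 1) = (1/5)(1/5)(1/5)(4/5) = 0.0064; P(data | r = 2) = (2/5)(2/5)(2/5)(3/5) = 0.0384; P(data | r = 3) = (3/5)(3/5)(3/5)(2/5) = 0.0864; P(data | r = 4) = (4/5)(4/5)(4/5)(1/5) = 0.1024.
Multiplying each by its prior: 1/4 · 0.0064 = 0.0016, 3/8 · 0.0384 = 0.0144, 1/4 · 0.0864 = 0.0216, 1/8 · 0.1024 = 0.0128; these sum to 0.0504.
Hence P(r = 3 | data) = (0.0216) / (0.0504) = 0.42857.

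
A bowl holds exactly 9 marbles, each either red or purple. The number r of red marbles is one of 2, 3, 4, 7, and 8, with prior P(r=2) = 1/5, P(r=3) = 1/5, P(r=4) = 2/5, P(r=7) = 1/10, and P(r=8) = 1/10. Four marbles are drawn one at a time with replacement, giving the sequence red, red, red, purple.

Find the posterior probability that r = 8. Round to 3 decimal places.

Under each hypothesis, the probability of the observed sequence is: P(data | r = 2) = (2/9)(2/9)(2/9)(7/9) = 0.0085353; P(data | r = 3) = (3/9)(3/9)(3/9)(6/9) = 0.024691; P(data | r = 4) = (4/9)(4/9)(4/9)(5/9) = 0.048773; P(data | r = 7) = (7/9)(7/9)(7/9)(2/9) = 0.10456; P(data | r = 8) = (8/9)(8/9)(8/9)(1/9) = 0.078037.
The prior-weighted likelihoods are 1/5 · 0.0085353 = 0.0017071, 1/5 · 0.024691 = 0.0049383, 2/5 · 0.048773 = 0.019509, 1/10 · 0.10456 = 0.010456, 1/10 · 0.078037 = 0.0078037; summing to 0.044414.
Hence P(r = 8 | data) = (0.0078037) / (0.044414) = 0.1757.

0.176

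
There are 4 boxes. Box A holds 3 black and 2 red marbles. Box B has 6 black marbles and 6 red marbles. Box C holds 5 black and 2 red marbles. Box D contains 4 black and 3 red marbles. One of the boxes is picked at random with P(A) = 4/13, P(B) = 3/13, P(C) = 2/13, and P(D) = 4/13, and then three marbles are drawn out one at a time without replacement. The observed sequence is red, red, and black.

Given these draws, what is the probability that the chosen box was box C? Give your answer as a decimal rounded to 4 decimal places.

0.0700

Compute the likelihood of the observed sequence for each case: P(data | box A) = (2/5)(1/4)(3/3) = 0.1; P(data | box B) = (6/12)(5/11)(6/10) = 0.13636; P(data | box C) = (2/7)(1/6)(5/5) = 0.047619; P(data | box D) = (3/7)(2/6)(4/5) = 0.11429.
The prior-weighted likelihoods are 4/13 · 0.1 = 0.030769, 3/13 · 0.13636 = 0.031469, 2/13 · 0.047619 = 0.007326, 4/13 · 0.11429 = 0.035165; with total 0.10473.
By Bayes' rule, P(box C | data) = (0.007326) / (0.10473) = 0.069952.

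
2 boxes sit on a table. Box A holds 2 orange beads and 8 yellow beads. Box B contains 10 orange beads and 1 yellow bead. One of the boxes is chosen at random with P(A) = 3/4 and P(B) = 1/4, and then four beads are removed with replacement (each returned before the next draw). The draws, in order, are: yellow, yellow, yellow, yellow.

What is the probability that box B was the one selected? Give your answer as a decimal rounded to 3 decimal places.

0.000

Compute the likelihood of the observed sequence for each case: P(data | box A) = (8/10)(8/10)(8/10)(8/10) = 0.4096; P(data | box B) = (1/11)(1/11)(1/11)(1/11) = 6.8301e-05.
Weighting by the prior gives 3/4 · 0.4096 = 0.3072, 1/4 · 6.8301e-05 = 1.7075e-05; summing to 0.30722.
So P(box B | data) = (1.7075e-05) / (0.30722) = 5.5581e-05.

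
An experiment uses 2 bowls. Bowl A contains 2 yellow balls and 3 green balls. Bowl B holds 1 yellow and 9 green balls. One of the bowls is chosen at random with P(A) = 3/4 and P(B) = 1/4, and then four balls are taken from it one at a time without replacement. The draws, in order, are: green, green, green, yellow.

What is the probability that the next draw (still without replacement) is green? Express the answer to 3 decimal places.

0.250

The likelihood of the observed sequence under each hypothesis: P(data | bowl A) = (3/5)(2/4)(1/3)(2/2) = 1/10; P(data | bowl B) = (9/10)(8/9)(7/8)(1/7) = 1/10.
Weighting by the prior gives 3/4 · 1/10 = 3/40, 1/4 · 1/10 = 1/40; these sum to 1/10.
The posterior is then P(bowl A | data) = 3/4, P(bowl B | data) = 1/4.
The predictive probability is P(green next | data) = (0)(3/4) + (1)(1/4) = 1/4.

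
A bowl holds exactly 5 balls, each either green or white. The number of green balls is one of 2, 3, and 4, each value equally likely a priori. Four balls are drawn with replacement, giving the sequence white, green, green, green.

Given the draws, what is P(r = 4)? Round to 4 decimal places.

Compute the likelihood of the observed sequence for each case: P(data | r = 2) = (3/5)(2/5)(2/5)(2/5) = 0.0384; P(data | r = 3) = (2/5)(3/5)(3/5)(3/5) = 0.0864; P(data | r = 4) = (1/5)(4/5)(4/5)(4/5) = 0.1024.
Multiplying each by its prior: 1/3 · 0.0384 = 0.0128, 1/3 · 0.0864 = 0.0288, 1/3 · 0.1024 = 0.034133; with total 0.075733.
By Bayes' rule, P(r = 4 | data) = (0.034133) / (0.075733) = 0.4507.

0.4507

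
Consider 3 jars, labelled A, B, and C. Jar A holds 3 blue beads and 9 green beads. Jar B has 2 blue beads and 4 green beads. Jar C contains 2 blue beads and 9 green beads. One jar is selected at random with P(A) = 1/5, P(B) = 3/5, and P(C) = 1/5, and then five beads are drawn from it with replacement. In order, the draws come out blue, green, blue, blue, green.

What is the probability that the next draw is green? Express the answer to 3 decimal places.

The likelihood of the observed sequence under each hypothesis: P(data | jar A) = (3/12)(9/12)(3/12)(3/12)(9/12) = 0.0087891; P(data | jar B) = (2/6)(4/6)(2/6)(2/6)(4/6) = 0.016461; P(data | jar C) = (2/11)(9/11)(2/11)(2/11)(9/11) = 0.0040236.
The prior-weighted likelihoods are 1/5 · 0.0087891 = 0.0017578, 3/5 · 0.016461 = 0.0098765, 1/5 · 0.0040236 = 0.00080471; these sum to 0.012439.
The posterior is then P(jar A | data) = 0.14131, P(jar B | data) = 0.79399, P(jar C | data) = 0.064692.
The predictive probability is P(green next | data) = (3/4)(0.14131) + (2/3)(0.79399) + (9/11)(0.064692) = 0.68824.

0.688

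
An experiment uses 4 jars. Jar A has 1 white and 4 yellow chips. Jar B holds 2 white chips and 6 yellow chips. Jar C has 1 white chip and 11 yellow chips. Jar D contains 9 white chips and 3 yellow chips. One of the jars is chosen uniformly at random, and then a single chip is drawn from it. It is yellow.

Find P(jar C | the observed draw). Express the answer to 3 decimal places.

The likelihood of this draw under each hypothesis: P(data | jar A) = (4/5) = 4/5; P(data | jar B) = (6/8) = 3/4; P(data | jar C) = (11/12) = 11/12; P(data | jar D) = (3/12) = 1/4.
Weighting by the prior gives 1/4 · 4/5 = 1/5, 1/4 · 3/4 = 3/16, 1/4 · 11/12 = 11/48, 1/4 · 1/4 = 1/16; these sum to 163/240.
By Bayes' rule, P(jar C | data) = (11/48) / (163/240) = 55/163.

0.337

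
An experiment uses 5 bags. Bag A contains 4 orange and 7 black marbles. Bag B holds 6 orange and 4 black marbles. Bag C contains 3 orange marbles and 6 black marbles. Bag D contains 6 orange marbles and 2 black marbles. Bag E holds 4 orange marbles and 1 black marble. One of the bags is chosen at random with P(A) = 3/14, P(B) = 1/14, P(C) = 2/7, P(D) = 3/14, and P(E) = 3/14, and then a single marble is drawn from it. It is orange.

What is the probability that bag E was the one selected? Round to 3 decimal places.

0.313

The likelihood of this draw under each hypothesis: P(data | bag A) = (4/11) = 0.36364; P(data | bag B) = (6/10) = 0.6; P(data | bag C) = (3/9) = 0.33333; P(data | bag D) = (6/8) = 0.75; P(data | bag E) = (4/5) = 0.8.
Weighting by the prior gives 3/14 · 0.36364 = 0.077922, 1/14 · 0.6 = 0.042857, 2/7 · 0.33333 = 0.095238, 3/14 · 0.75 = 0.16071, 3/14 · 0.8 = 0.17143; these sum to 0.54816.
By Bayes' rule, P(bag E | data) = (0.17143) / (0.54816) = 0.31273.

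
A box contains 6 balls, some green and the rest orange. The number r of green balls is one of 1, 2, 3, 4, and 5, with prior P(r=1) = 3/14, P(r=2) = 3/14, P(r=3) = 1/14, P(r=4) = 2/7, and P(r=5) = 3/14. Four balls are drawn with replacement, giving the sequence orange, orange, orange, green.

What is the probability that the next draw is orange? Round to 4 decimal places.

0.6655

The likelihood of the observed sequence under each hypothesis: P(data | r = 1) = (5/6)(5/6)(5/6)(1/6) = 0.096451; P(data | r = 2) = (4/6)(4/6)(4/6)(2/6) = 0.098765; P(data | r = 3) = (3/6)(3/6)(3/6)(3/6) = 0.0625; P(data | r = 4) = (2/6)(2/6)(2/6)(4/6) = 0.024691; P(data | r = 5) = (1/6)(1/6)(1/6)(5/6) = 0.003858.
Multiplying each by its prior: 3/14 · 0.096451 = 0.020668, 3/14 · 0.098765 = 0.021164, 1/14 · 0.0625 = 0.0044643, 2/7 · 0.024691 = 0.0070547, 3/14 · 0.003858 = 0.00082672; with total 0.054178.
The posterior is then P(r = 1 | data) = 0.38149, P(r = 2 | data) = 0.39064, P(r = 3 | data) = 0.082401, P(r = 4 | data) = 0.13021, P(r = 5 | data) = 0.015259.
The predictive probability is P(orange next | data) = (5/6)(0.38149) + (2/3)(0.39064) + (1/2)(0.082401) + (1/3)(0.13021) + (1/6)(0.015259) = 0.66548.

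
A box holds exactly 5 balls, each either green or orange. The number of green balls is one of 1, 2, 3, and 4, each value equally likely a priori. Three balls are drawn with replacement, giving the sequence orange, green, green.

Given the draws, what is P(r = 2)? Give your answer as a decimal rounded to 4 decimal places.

0.2400

Under each hypothesis, the probability of the observed sequence is: P(data | r = 1) = (4/5)(1/5)(1/5) = 4/125; P(data | r = 2) = (3/5)(2/5)(2/5) = 12/125; P(data | r = 3) = (2/5)(3/5)(3/5) = 18/125; P(data | r = 4) = (1/5)(4/5)(4/5) = 16/125.
Multiplying each by its prior: 1/4 · 4/125 = 1/125, 1/4 · 12/125 = 3/125, 1/4 · 18/125 = 9/250, 1/4 · 16/125 = 4/125; with total 1/10.
By Bayes' rule, P(r = 2 | data) = (3/125) / (1/10) = 6/25.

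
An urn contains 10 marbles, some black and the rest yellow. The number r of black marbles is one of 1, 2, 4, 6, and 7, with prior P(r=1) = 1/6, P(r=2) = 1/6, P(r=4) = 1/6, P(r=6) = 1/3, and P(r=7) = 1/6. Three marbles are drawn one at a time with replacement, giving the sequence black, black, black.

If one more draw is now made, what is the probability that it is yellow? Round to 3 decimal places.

Compute the likelihood of the observed sequence for each case: P(data | r = 1) = (1/10)(1/10)(1/10) = 0.001; P(data | r = 2) = (2/10)(2/10)(2/10) = 0.008; P(data | r = 4) = (4/10)(4/10)(4/10) = 0.064; P(data | r = 6) = (6/10)(6/10)(6/10) = 0.216; P(data | r = 7) = (7/10)(7/10)(7/10) = 0.343.
The prior-weighted likelihoods are 1/6 · 0.001 = 0.00016667, 1/6 · 0.008 = 0.0013333, 1/6 · 0.064 = 0.010667, 1/3 · 0.216 = 0.072, 1/6 · 0.343 = 0.057167; summing to 0.14133.
The posterior is then P(r = 1 | data) = 0.0011792, P(r = 2 | data) = 0.009434, P(r = 4 | data) = 0.075472, P(r = 6 | data) = 0.50943, P(r = 7 | data) = 0.40448.
Averaging over the posterior, P(yellow next | data) = (9/10)(0.0011792) + (4/5)(0.009434) + (3/5)(0.075472) + (2/5)(0.50943) + (3/10)(0.40448) = 0.37901.

0.379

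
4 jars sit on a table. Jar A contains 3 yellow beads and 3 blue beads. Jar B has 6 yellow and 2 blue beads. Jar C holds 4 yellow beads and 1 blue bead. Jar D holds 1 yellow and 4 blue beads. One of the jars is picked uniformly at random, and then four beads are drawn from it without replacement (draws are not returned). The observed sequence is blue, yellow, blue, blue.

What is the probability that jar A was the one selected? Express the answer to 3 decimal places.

0.200

Under each hypothesis, the probability of the observed sequence is: P(data | jar A) = (3/6)(3/5)(2/4)(1/3) = 1/20; P(data | jar B) = (2/8)(6/7)(1/6)(0/5) = 0; P(data | jar C) = (1/5)(4/4)(0/3) = 0; P(data | jar D) = (4/5)(1/4)(3/3)(2/2) = 1/5.
Multiplying each by its prior: 1/4 · 1/20 = 1/80, 1/4 · 0 = 0, 1/4 · 0 = 0, 1/4 · 1/5 = 1/20; summing to 1/16.
Therefore the posterior P(jar A | data) = (1/80) / (1/16) = 1/5.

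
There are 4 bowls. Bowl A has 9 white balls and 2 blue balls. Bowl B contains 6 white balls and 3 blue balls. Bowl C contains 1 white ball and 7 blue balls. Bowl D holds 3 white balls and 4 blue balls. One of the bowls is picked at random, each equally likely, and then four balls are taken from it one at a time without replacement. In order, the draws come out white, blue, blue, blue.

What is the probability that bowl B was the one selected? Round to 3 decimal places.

0.053

For each hypothesis, P(data | H) works out to: P(data | bowl A) = (9/11)(2/10)(1/9)(0/8) = 0; P(data | bowl B) = (6/9)(3/8)(2/7)(1/6) = 0.011905; P(data | bowl C) = (1/8)(7/7)(6/6)(5/5) = 0.125; P(data | bowl D) = (3/7)(4/6)(3/5)(2/4) = 0.085714.
The prior-weighted likelihoods are 1/4 · 0 = 0, 1/4 · 0.011905 = 0.0029762, 1/4 · 0.125 = 0.03125, 1/4 · 0.085714 = 0.021429; these sum to 0.055655.
Therefore the posterior P(bowl B | data) = (0.0029762) / (0.055655) = 0.053476.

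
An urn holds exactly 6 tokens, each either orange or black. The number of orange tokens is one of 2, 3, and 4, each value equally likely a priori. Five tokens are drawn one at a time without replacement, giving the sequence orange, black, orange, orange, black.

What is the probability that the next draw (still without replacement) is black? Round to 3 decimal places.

For each hypothesis, P(data | H) works out to: P(data | r = 2) = (2/6)(4/5)(1/4)(0/3) = 0; P(data | r = 3) = (3/6)(3/5)(2/4)(1/3)(2/2) = 1/20; P(data | r = 4) = (4/6)(2/5)(3/4)(2/3)(1/2) = 1/15.
Multiplying each by its prior: 1/3 · 0 = 0, 1/3 · 1/20 = 1/60, 1/3 · 1/15 = 1/45; summing to 7/180.
The posterior is then P(r = 2 | data) = 0, P(r = 3 | data) = 3/7, P(r = 4 | data) = 4/7.
So P(black next | data) = Σ P(black next | H) P(H | data) = (1)(3/7) + (0)(4/7) = 3/7.

0.429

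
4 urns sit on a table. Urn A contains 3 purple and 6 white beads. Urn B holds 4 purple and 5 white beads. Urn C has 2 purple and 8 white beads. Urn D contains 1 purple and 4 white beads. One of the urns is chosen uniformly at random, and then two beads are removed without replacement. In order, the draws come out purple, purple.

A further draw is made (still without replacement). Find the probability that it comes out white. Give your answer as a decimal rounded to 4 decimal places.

Compute the likelihood of the observed sequence for each case: P(data | urn A) = (3/9)(2/8) = 1/12; P(data | urn B) = (4/9)(3/8) = 1/6; P(data | urn C) = (2/10)(1/9) = 1/45; P(data | urn D) = (1/5)(0/4) = 0.
The prior-weighted likelihoods are 1/4 · 1/12 = 1/48, 1/4 · 1/6 = 1/24, 1/4 · 1/45 = 1/180, 1/4 · 0 = 0; with total 49/720.
Dividing through by the total gives posterior P(urn A | data) = 15/49, P(urn B | data) = 30/49, P(urn C | data) = 4/49, P(urn D | data) = 0.
Averaging over the posterior, P(white next | data) = (6/7)(15/49) + (5/7)(30/49) + (1)(4/49) = 268/343.

0.7813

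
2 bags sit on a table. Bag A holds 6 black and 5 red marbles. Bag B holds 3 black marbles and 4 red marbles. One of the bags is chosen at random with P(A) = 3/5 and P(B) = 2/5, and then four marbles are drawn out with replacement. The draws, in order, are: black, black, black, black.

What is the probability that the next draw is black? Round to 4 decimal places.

0.5218

The likelihood of the observed sequence under each hypothesis: P(data | bag A) = (6/11)(6/11)(6/11)(6/11) = 0.088519; P(data | bag B) = (3/7)(3/7)(3/7)(3/7) = 0.033736.
The prior-weighted likelihoods are 3/5 · 0.088519 = 0.053111, 2/5 · 0.033736 = 0.013494; summing to 0.066606.
Dividing through by the total gives posterior P(bag A | data) = 0.7974, P(bag B | data) = 0.2026.
So P(black next | data) = Σ P(black next | H) P(H | data) = (6/11)(0.7974) + (3/7)(0.2026) = 0.52177.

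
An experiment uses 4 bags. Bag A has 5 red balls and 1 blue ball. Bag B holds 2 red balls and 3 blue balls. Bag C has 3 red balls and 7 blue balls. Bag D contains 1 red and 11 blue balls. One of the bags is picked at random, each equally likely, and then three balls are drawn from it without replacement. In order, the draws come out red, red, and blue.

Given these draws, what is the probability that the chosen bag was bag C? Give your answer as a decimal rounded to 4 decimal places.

0.1795

Under each hypothesis, the probability of the observed sequence is: P(data | bag A) = (5/6)(4/5)(1/4) = 1/6; P(data | bag B) = (2/5)(1/4)(3/3) = 1/10; P(data | bag C) = (3/10)(2/9)(7/8) = 7/120; P(data | bag D) = (1/12)(0/11) = 0.
Weighting by the prior gives 1/4 · 1/6 = 1/24, 1/4 · 1/10 = 1/40, 1/4 · 7/120 = 7/480, 1/4 · 0 = 0; with total 13/160.
By Bayes' rule, P(bag C | data) = (7/480) / (13/160) = 7/39.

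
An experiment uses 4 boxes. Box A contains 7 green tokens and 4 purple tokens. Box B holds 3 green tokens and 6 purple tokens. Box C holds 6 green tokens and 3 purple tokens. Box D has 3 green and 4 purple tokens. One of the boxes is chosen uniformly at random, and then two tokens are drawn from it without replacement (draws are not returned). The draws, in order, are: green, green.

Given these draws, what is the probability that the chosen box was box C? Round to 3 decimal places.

For each hypothesis, P(data | H) works out to: P(data | box A) = (7/11)(6/10) = 0.38182; P(data | box B) = (3/9)(2/8) = 0.083333; P(data | box C) = (6/9)(5/8) = 0.41667; P(data | box D) = (3/7)(2/6) = 0.14286.
The prior-weighted likelihoods are 1/4 · 0.38182 = 0.095455, 1/4 · 0.083333 = 0.020833, 1/4 · 0.41667 = 0.10417, 1/4 · 0.14286 = 0.035714; summing to 0.25617.
So P(box C | data) = (0.10417) / (0.25617) = 0.40663.

0.407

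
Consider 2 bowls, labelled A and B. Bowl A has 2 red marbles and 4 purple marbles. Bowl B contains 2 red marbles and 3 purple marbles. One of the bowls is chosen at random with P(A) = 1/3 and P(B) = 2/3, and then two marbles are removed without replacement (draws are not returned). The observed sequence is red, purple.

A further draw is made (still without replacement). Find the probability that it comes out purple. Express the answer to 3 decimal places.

0.692

Compute the likelihood of the observed sequence for each case: P(data | bowl A) = (2/6)(4/5) = 4/15; P(data | bowl B) = (2/5)(3/4) = 3/10.
Multiplying each by its prior: 1/3 · 4/15 = 4/45, 2/3 · 3/10 = 1/5; these sum to 13/45.
Normalising, the posterior is P(bowl A | data) = 4/13, P(bowl B | data) = 9/13.
The predictive probability is P(purple next | data) = (3/4)(4/13) + (2/3)(9/13) = 9/13.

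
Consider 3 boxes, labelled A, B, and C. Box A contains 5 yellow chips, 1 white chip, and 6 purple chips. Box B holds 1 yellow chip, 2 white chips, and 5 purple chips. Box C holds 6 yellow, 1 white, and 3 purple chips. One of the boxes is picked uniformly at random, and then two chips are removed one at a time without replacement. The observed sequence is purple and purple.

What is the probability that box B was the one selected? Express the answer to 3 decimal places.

0.549

Compute the likelihood of the observed sequence for each case: P(data | box A) = (6/12)(5/11) = 0.22727; P(data | box B) = (5/8)(4/7) = 0.35714; P(data | box C) = (3/10)(2/9) = 0.066667.
Multiplying each by its prior: 1/3 · 0.22727 = 0.075758, 1/3 · 0.35714 = 0.11905, 1/3 · 0.066667 = 0.022222; with total 0.21703.
Therefore the posterior P(box B | data) = (0.11905) / (0.21703) = 0.54854.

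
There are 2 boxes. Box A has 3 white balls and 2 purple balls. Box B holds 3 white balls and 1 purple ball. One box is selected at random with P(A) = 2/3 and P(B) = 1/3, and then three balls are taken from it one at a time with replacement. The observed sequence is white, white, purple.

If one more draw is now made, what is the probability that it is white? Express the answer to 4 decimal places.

0.6492

For each hypothesis, P(data | H) works out to: P(data | box A) = (3/5)(3/5)(2/5) = 0.144; P(data | box B) = (3/4)(3/4)(1/4) = 0.14062.
Weighting by the prior gives 2/3 · 0.144 = 0.096, 1/3 · 0.14062 = 0.046875; summing to 0.14288.
The posterior is then P(box A | data) = 0.67192, P(box B | data) = 0.32808.
Averaging over the posterior, P(white next | data) = (3/5)(0.67192) + (3/4)(0.32808) = 0.64921.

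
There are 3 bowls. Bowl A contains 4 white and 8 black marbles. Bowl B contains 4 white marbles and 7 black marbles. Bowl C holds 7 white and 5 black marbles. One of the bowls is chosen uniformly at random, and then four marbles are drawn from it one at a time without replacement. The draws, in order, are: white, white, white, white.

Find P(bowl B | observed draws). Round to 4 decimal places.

Under each hypothesis, the probability of the observed sequence is: P(data | bowl A) = (4/12)(3/11)(2/10)(1/9) = 0.0020202; P(data | bowl B) = (4/11)(3/10)(2/9)(1/8) = 0.0030303; P(data | bowl C) = (7/12)(6/11)(5/10)(4/9) = 0.070707.
Weighting by the prior gives 1/3 · 0.0020202 = 0.0006734, 1/3 · 0.0030303 = 0.0010101, 1/3 · 0.070707 = 0.023569; these sum to 0.025253.
Hence P(bowl B | data) = (0.0010101) / (0.025253) = 0.04.

0.0400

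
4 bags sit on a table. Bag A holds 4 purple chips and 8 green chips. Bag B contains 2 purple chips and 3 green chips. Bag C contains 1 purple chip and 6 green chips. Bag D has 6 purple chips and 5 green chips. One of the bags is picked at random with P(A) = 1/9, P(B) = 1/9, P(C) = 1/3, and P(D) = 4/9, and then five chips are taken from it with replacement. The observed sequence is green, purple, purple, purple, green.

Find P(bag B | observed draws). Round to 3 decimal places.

0.128

Compute the likelihood of the observed sequence for each case: P(data | bag A) = (8/12)(4/12)(4/12)(4/12)(8/12) = 0.016461; P(data | bag B) = (3/5)(2/5)(2/5)(2/5)(3/5) = 0.02304; P(data | bag C) = (6/7)(1/7)(1/7)(1/7)(6/7) = 0.002142; P(data | bag D) = (5/11)(6/11)(6/11)(6/11)(5/11) = 0.03353.
The prior-weighted likelihoods are 1/9 · 0.016461 = 0.001829, 1/9 · 0.02304 = 0.00256, 1/3 · 0.002142 = 0.00071399, 4/9 · 0.03353 = 0.014902; with total 0.020005.
Therefore the posterior P(bag B | data) = (0.00256) / (0.020005) = 0.12797.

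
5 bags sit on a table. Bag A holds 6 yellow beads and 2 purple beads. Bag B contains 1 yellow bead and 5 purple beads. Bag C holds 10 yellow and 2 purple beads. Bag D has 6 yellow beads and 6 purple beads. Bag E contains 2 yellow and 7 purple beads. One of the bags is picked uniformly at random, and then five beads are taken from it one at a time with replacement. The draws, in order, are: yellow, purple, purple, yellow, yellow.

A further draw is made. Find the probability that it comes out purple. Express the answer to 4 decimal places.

Under each hypothesis, the probability of the observed sequence is: P(data | bag A) = (6/8)(2/8)(2/8)(6/8)(6/8) = 0.026367; P(data | bag B) = (1/6)(5/6)(5/6)(1/6)(1/6) = 0.003215; P(data | bag C) = (10/12)(2/12)(2/12)(10/12)(10/12) = 0.016075; P(data | bag D) = (6/12)(6/12)(6/12)(6/12)(6/12) = 0.03125; P(data | bag E) = (2/9)(7/9)(7/9)(2/9)(2/9) = 0.0066386.
Weighting by the prior gives 1/5 · 0.026367 = 0.0052734, 1/5 · 0.003215 = 0.000643, 1/5 · 0.016075 = 0.003215, 1/5 · 0.03125 = 0.00625, 1/5 · 0.0066386 = 0.0013277; summing to 0.016709.
The posterior is then P(bag A | data) = 0.3156, P(bag B | data) = 0.038482, P(bag C | data) = 0.19241, P(bag D | data) = 0.37405, P(bag E | data) = 0.07946.
Averaging over the posterior, P(purple next | data) = (1/4)(0.3156) + (5/6)(0.038482) + (1/6)(0.19241) + (1/2)(0.37405) + (7/9)(0.07946) = 0.39186.

0.3919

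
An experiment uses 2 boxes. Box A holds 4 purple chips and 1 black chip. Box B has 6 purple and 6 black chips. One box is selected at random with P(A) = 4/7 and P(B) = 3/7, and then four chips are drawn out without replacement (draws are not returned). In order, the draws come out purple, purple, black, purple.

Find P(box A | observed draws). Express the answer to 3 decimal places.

The likelihood of the observed sequence under each hypothesis: P(data | box A) = (4/5)(3/4)(1/3)(2/2) = 1/5; P(data | box B) = (6/12)(5/11)(6/10)(4/9) = 2/33.
The prior-weighted likelihoods are 4/7 · 1/5 = 4/35, 3/7 · 2/33 = 2/77; summing to 54/385.
By Bayes' rule, P(box A | data) = (4/35) / (54/385) = 22/27.

0.815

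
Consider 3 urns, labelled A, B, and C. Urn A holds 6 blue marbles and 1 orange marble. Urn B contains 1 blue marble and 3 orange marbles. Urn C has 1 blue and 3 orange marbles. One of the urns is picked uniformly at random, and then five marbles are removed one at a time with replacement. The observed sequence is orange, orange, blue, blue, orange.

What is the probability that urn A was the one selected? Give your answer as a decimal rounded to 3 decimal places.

Under each hypothesis, the probability of the observed sequence is: P(data | urn A) = (1/7)(1/7)(6/7)(6/7)(1/7) = 0.002142; P(data | urn B) = (3/4)(3/4)(1/4)(1/4)(3/4) = 0.026367; P(data | urn C) = (3/4)(3/4)(1/4)(1/4)(3/4) = 0.026367.
Multiplying each by its prior: 1/3 · 0.002142 = 0.00071399, 1/3 · 0.026367 = 0.0087891, 1/3 · 0.026367 = 0.0087891; with total 0.018292.
Hence P(urn A | data) = (0.00071399) / (0.018292) = 0.039033.

0.039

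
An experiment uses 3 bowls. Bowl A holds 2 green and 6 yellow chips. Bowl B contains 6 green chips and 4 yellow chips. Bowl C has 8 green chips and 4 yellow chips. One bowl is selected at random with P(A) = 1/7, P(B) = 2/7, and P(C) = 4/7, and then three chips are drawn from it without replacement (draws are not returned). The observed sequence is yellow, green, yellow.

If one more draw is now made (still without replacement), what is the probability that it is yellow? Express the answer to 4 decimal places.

0.3953

For each hypothesis, P(data | H) works out to: P(data | bowl A) = (6/8)(2/7)(5/6) = 0.17857; P(data | bowl B) = (4/10)(6/9)(3/8) = 0.1; P(data | bowl C) = (4/12)(8/11)(3/10) = 0.072727.
Weighting by the prior gives 1/7 · 0.17857 = 0.02551, 2/7 · 0.1 = 0.028571, 4/7 · 0.072727 = 0.041558; with total 0.09564.
The posterior is then P(bowl A | data) = 0.26673, P(bowl B | data) = 0.29874, P(bowl C | data) = 0.43453.
Averaging over the posterior, P(yellow next | data) = (4/5)(0.26673) + (2/7)(0.29874) + (2/9)(0.43453) = 0.3953.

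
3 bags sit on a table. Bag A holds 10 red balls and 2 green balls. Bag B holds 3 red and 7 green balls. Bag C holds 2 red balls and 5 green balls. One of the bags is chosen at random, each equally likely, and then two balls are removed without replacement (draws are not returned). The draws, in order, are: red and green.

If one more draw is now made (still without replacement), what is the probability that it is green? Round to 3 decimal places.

0.611

Under each hypothesis, the probability of the observed sequence is: P(data | bag A) = (10/12)(2/11) = 0.15152; P(data | bag B) = (3/10)(7/9) = 0.23333; P(data | bag C) = (2/7)(5/6) = 0.2381.
The prior-weighted likelihoods are 1/3 · 0.15152 = 0.050505, 1/3 · 0.23333 = 0.077778, 1/3 · 0.2381 = 0.079365; summing to 0.20765.
The posterior is then P(bag A | data) = 0.24322, P(bag B | data) = 0.37457, P(bag C | data) = 0.38221.
So P(green next | data) = Σ P(green next | H) P(H | data) = (1/10)(0.24322) + (3/4)(0.37457) + (4/5)(0.38221) = 0.61101.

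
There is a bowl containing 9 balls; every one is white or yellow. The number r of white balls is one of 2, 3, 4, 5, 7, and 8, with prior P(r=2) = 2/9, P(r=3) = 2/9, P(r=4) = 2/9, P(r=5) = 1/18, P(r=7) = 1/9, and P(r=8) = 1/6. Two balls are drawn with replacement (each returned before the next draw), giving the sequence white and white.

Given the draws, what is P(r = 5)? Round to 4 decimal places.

Compute the likelihood of the observed sequence for each case: P(data | r = 2) = (2/9)(2/9) = 0.049383; P(data | r = 3) = (3/9)(3/9) = 0.11111; P(data | r = 4) = (4/9)(4/9) = 0.19753; P(data | r = 5) = (5/9)(5/9) = 0.30864; P(data | r = 7) = (7/9)(7/9) = 0.60494; P(data | r = 8) = (8/9)(8/9) = 0.79012.
Multiplying each by its prior: 2/9 · 0.049383 = 0.010974, 2/9 · 0.11111 = 0.024691, 2/9 · 0.19753 = 0.043896, 1/18 · 0.30864 = 0.017147, 1/9 · 0.60494 = 0.067215, 1/6 · 0.79012 = 0.13169; summing to 0.29561.
So P(r = 5 | data) = (0.017147) / (0.29561) = 0.058005.

0.0580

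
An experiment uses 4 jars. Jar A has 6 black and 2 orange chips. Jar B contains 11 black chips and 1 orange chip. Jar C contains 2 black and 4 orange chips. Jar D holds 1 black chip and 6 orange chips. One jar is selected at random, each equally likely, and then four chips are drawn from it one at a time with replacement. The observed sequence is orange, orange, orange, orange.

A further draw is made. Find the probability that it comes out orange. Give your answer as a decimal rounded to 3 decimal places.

0.803

Under each hypothesis, the probability of the observed sequence is: P(data | jar A) = (2/8)(2/8)(2/8)(2/8) = 0.0039062; P(data | jar B) = (1/12)(1/12)(1/12)(1/12) = 4.8225e-05; P(data | jar C) = (4/6)(4/6)(4/6)(4/6) = 0.19753; P(data | jar D) = (6/7)(6/7)(6/7)(6/7) = 0.53978.
The prior-weighted likelihoods are 1/4 · 0.0039062 = 0.00097656, 1/4 · 4.8225e-05 = 1.2056e-05, 1/4 · 0.19753 = 0.049383, 1/4 · 0.53978 = 0.13494; summing to 0.18532.
The posterior is then P(jar A | data) = 0.0052697, P(jar B | data) = 6.5059e-05, P(jar C | data) = 0.26648, P(jar D | data) = 0.72819.
The predictive probability is P(orange next | data) = (1/4)(0.0052697) + (1/12)(6.5059e-05) + (2/3)(0.26648) + (6/7)(0.72819) = 0.80313.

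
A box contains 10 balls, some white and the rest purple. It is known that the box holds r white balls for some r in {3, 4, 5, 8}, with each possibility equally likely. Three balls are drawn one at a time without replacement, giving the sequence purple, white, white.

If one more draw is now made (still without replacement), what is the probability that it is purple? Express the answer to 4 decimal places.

Compute the likelihood of the observed sequence for each case: P(data | r = 3) = (7/10)(3/9)(2/8) = 0.058333; P(data | r = 4) = (6/10)(4/9)(3/8) = 0.1; P(data | r = 5) = (5/10)(5/9)(4/8) = 0.13889; P(data | r = 8) = (2/10)(8/9)(7/8) = 0.15556.
Multiplying each by its prior: 1/4 · 0.058333 = 0.014583, 1/4 · 0.1 = 0.025, 1/4 · 0.13889 = 0.034722, 1/4 · 0.15556 = 0.038889; with total 0.11319.
Normalising, the posterior is P(r = 3 | data) = 0.12883, P(r = 4 | data) = 0.22086, P(r = 5 | data) = 0.30675, P(r = 8 | data) = 0.34356.
So P(purple next | data) = Σ P(purple next | H) P(H | data) = (6/7)(0.12883) + (5/7)(0.22086) + (4/7)(0.30675) + (1/7)(0.34356) = 0.49255.

0.4926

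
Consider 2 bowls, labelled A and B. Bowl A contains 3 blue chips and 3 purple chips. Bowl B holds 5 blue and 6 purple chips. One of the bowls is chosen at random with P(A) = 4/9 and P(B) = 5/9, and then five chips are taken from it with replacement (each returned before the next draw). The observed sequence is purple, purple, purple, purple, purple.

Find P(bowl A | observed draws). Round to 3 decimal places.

Compute the likelihood of the observed sequence for each case: P(data | bowl A) = (3/6)(3/6)(3/6)(3/6)(3/6) = 0.03125; P(data | bowl B) = (6/11)(6/11)(6/11)(6/11)(6/11) = 0.048283.
Multiplying each by its prior: 4/9 · 0.03125 = 0.013889, 5/9 · 0.048283 = 0.026824; with total 0.040713.
By Bayes' rule, P(bowl A | data) = (0.013889) / (0.040713) = 0.34114.

0.341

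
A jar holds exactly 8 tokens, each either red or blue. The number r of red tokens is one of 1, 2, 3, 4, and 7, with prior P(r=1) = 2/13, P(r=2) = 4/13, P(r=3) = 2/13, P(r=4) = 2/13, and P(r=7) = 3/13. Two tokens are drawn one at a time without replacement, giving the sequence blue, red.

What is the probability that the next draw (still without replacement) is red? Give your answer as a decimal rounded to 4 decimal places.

0.3793

For each hypothesis, P(data | H) works out to: P(data | r = 1) = (7/8)(1/7) = 1/8; P(data | r = 2) = (6/8)(2/7) = 3/14; P(data | r = 3) = (5/8)(3/7) = 15/56; P(data | r = 4) = (4/8)(4/7) = 2/7; P(data | r = 7) = (1/8)(7/7) = 1/8.
Weighting by the prior gives 2/13 · 1/8 = 1/52, 4/13 · 3/14 = 6/91, 2/13 · 15/56 = 15/364, 2/13 · 2/7 = 4/91, 3/13 · 1/8 = 3/104; these sum to 145/728.
Dividing through by the total gives posterior P(r = 1 | data) = 14/145, P(r = 2 | data) = 48/145, P(r = 3 | data) = 6/29, P(r = 4 | data) = 32/145, P(r = 7 | data) = 21/145.
Averaging over the posterior, P(red next | data) = (0)(14/145) + (1/6)(48/145) + (1/3)(6/29) + (1/2)(32/145) + (1)(21/145) = 11/29.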